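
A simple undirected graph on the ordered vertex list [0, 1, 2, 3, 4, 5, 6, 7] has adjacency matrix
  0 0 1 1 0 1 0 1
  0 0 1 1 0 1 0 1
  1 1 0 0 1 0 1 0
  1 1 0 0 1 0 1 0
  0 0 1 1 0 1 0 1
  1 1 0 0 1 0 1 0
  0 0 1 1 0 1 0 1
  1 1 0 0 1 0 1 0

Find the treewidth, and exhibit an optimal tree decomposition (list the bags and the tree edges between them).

Treewidth 4.
One optimal decomposition is:
Bags: B1 = {0, 1, 4, 5, 6}  B2 = {0, 1, 3, 4, 6}  B3 = {0, 1, 2, 4, 6}  B4 = {0, 1, 4, 6, 7}
Tree: B1–B2, B2–B3, B3–B4

Each bag holds 5 vertices, so the decomposition has width 4, which upper-bounds the treewidth. For the lower bound: the 5 vertex sets {5,6}, {1,3}, {2,4}, {0}, {7} are disjoint, each induces a connected subgraph, and every pair is joined by at least one edge of G. Contracting each set to a single vertex therefore yields K_{5} as a minor, and since treewidth is minor-monotone, tw(G) ≥ tw(K_{5}) = 4. Hence tw(G) = 4 exactly.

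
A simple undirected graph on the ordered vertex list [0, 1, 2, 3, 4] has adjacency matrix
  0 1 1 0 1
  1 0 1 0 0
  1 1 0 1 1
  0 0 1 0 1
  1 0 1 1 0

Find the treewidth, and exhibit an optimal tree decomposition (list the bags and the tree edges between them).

Every bag has size at most 3, so the width is 3 − 1 = 2 and tw(G) ≤ 2. For the lower bound, the 3 vertices {0, 1, 2} are pairwise adjacent, and any tree decomposition puts a clique entirely inside one bag — forcing width ≥ 2. Combining the bounds, tw(G) = 2.

Treewidth 2.
Bags: B1 = {0, 2, 4}  B2 = {0, 1, 2}  B3 = {2, 3, 4}
Tree: B1–B2, B1–B3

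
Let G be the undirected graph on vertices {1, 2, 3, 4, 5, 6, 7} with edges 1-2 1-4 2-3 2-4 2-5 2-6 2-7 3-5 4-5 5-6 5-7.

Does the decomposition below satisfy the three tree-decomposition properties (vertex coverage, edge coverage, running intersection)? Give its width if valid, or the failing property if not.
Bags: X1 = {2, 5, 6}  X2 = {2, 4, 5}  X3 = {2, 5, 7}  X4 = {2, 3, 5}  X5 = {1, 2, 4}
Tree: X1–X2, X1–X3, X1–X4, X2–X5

Yes; width 2.

Every vertex of G appears in some bag (union = {1, 2, 3, 4, 5, 6, 7}); every edge is covered by a bag; and for each vertex v the set of bags containing v is connected in the bag tree. The decomposition is therefore valid. The largest bag has 3 vertices, so the width is 2.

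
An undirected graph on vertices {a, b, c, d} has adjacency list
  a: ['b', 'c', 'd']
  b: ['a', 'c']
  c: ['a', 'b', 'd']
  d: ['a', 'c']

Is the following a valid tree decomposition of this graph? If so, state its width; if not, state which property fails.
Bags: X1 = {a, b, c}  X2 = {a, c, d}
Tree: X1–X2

Every vertex of G appears in some bag (union = {a, b, c, d}); every edge is covered by a bag; and for each vertex v the set of bags containing v is connected in the bag tree. The decomposition is therefore valid. The largest bag has 3 vertices, so the width is 2.

Yes; width 2.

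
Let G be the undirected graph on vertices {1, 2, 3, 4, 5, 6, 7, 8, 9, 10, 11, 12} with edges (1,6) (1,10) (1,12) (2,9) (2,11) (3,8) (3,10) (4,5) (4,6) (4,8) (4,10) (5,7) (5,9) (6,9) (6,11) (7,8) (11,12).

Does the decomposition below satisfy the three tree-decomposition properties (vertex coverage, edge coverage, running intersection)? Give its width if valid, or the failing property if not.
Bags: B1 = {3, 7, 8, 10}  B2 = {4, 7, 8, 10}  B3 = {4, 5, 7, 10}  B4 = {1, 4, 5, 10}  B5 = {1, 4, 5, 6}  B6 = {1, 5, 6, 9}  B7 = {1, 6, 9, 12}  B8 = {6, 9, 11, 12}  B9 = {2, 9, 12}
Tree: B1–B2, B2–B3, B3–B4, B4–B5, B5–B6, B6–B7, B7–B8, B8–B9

No — edge (11,2) lies in no bag.

A tree decomposition must satisfy three properties: every vertex lies in some bag; for every edge, both endpoints lie together in some bag; and for every vertex, the bags containing it form a connected subtree. Here edge (11,2) lies in no bag, so the decomposition is invalid.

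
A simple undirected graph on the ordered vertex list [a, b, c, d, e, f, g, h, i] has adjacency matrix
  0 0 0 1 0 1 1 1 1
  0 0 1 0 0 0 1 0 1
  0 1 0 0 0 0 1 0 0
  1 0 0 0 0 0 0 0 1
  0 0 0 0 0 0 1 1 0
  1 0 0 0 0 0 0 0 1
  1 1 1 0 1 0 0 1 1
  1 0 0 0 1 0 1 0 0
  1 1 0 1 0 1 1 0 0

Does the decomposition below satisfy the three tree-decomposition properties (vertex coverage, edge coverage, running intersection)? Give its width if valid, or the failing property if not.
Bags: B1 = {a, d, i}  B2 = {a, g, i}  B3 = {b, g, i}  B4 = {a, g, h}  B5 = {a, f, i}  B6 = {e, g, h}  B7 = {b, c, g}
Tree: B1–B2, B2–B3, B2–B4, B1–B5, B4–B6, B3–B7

Yes; width 2.

Every vertex of G appears in some bag (union = {a, b, c, d, e, f, g, h, i}); every edge is covered by a bag; and for each vertex v the set of bags containing v is connected in the bag tree. The decomposition is therefore valid. The largest bag has 3 vertices, so the width is 2.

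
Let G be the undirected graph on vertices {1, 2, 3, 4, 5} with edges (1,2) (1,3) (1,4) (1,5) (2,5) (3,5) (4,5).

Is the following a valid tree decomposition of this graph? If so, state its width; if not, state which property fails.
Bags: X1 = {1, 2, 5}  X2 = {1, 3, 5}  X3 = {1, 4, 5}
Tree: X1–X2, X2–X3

Yes; width 2.

Vertex coverage: the bags together contain {1, 2, 3, 4, 5}, the full vertex set. Edge coverage: each edge of G has both endpoints in at least one bag. Running intersection: for every vertex, the bags containing it form a connected subtree. All three properties hold, so this is a valid tree decomposition of width max|bag| − 1 = 2, and hence tw(G) ≤ 2.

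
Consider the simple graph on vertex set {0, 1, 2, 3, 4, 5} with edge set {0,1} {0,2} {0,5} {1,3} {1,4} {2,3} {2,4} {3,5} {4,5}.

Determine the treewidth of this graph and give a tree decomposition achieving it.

Every bag has size at most 4, so the width is 4 − 1 = 3 and tw(G) ≤ 3. For the lower bound: the 4 vertex sets {2,4}, {3,5}, {1}, {0} are disjoint, each induces a connected subgraph, and every pair is joined by at least one edge of G. Contracting each set to a single vertex therefore yields K_{4} as a minor, and since treewidth is minor-monotone, tw(G) ≥ tw(K_{4}) = 3. The upper and lower bounds meet at 3, so that is the treewidth.

Treewidth 3.
One optimal decomposition is:
Bags: B1 = {1, 2, 4, 5}  B2 = {1, 2, 3, 5}  B3 = {0, 1, 2, 5}
Tree: B1–B2, B2–B3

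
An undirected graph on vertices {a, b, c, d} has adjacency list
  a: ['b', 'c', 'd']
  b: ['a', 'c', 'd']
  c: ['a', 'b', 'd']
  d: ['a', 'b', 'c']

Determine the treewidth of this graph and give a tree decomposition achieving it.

Treewidth 3.
Bags: B1 = {a, b, c, d}
Tree: (single bag)

With just one bag of size 4, the width is 4 − 1 = 3, so tw(G) ≤ 3. Conversely, {a, b, c, d} is a clique of size 4, and the vertices of any clique must share a bag in every tree decomposition; so some bag has ≥ 4 vertices and tw(G) ≥ 3. The upper and lower bounds meet at 3, so that is the treewidth.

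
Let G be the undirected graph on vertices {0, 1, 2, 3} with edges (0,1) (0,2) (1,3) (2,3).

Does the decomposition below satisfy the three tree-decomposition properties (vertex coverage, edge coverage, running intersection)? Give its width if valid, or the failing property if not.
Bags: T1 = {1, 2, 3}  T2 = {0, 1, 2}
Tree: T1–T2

Yes; width 2.

Every vertex of G appears in some bag (union = {0, 1, 2, 3}); every edge is covered by a bag; and for each vertex v the set of bags containing v is connected in the bag tree. The decomposition is therefore valid. The largest bag has 3 vertices, so the width is 2.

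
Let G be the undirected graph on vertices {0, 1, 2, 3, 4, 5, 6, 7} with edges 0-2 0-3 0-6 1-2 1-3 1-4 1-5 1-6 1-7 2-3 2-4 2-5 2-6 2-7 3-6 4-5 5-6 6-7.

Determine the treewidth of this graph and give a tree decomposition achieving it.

Each bag holds 4 vertices, so the decomposition has width 3, which upper-bounds the treewidth. On the other hand G contains the 4-clique {0, 2, 3, 6}. A clique must lie in a single bag of any decomposition, so no decomposition can have width below 3. The upper and lower bounds meet at 3, so that is the treewidth.

Treewidth 3.
Bags: B1 = {1, 2, 3, 6}  B2 = {1, 2, 5, 6}  B3 = {1, 2, 6, 7}  B4 = {1, 2, 4, 5}  B5 = {0, 2, 3, 6}
Tree: B1–B2, B2–B3, B2–B4, B1–B5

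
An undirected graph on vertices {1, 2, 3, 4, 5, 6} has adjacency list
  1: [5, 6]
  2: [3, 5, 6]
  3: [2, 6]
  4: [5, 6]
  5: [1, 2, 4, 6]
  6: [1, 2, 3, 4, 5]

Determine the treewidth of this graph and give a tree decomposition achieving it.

Each bag holds 3 vertices, so the decomposition has width 2, which upper-bounds the treewidth. Conversely, {2, 3, 6} is a clique of size 3, and the vertices of any clique must share a bag in every tree decomposition; so some bag has ≥ 3 vertices and tw(G) ≥ 2. Combining the bounds, tw(G) = 2.

Treewidth 2.
One such decomposition:
Bags: B1 = {1, 5, 6}  B2 = {4, 5, 6}  B3 = {2, 5, 6}  B4 = {2, 3, 6}
Tree: B1–B2, B1–B3, B3–B4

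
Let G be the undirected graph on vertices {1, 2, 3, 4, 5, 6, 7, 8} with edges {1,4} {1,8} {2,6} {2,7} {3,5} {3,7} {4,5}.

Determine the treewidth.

1

A width-1 tree decomposition is:
Bags: B1 = {1, 8}  B2 = {1, 4}  B3 = {4, 5}  B4 = {3, 5}  B5 = {3, 7}  B6 = {2, 7}  B7 = {2, 6}
Tree: B1–B2, B2–B3, B3–B4, B4–B5, B5–B6, B6–B7
The largest bag has 2 vertices, giving width 1; this decomposition certifies tw(G) ≤ 1. G has an edge, so its treewidth is at least 1. The upper and lower bounds meet at 1, so that is the treewidth.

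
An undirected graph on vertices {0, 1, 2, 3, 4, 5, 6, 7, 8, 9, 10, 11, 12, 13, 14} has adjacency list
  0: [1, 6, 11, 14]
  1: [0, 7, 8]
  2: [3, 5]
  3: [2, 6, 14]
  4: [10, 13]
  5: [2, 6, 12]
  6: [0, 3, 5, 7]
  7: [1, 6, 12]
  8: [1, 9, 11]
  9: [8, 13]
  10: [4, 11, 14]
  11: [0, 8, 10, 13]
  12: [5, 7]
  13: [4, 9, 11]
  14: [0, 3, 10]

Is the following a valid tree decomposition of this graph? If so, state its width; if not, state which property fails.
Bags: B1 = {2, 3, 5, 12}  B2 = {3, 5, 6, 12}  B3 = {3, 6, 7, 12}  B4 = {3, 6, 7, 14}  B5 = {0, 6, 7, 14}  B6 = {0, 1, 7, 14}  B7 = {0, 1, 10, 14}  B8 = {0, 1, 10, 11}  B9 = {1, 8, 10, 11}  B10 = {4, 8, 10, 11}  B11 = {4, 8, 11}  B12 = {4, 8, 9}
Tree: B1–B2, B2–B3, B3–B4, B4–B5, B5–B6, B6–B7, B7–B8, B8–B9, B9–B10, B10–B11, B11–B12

A tree decomposition must satisfy three properties: every vertex lies in some bag; for every edge, both endpoints lie together in some bag; and for every vertex, the bags containing it form a connected subtree. Here vertex 13 appears in no bag, so the decomposition is invalid.

No — vertex 13 appears in no bag.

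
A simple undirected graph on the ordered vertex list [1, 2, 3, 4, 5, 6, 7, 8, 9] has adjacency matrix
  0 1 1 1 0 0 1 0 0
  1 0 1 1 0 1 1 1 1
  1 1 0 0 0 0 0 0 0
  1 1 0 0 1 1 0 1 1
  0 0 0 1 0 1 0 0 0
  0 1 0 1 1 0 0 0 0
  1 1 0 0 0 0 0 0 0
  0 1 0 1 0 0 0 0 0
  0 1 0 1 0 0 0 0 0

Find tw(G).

2

A width-2 tree decomposition is:
Bags: B1 = {2, 4, 6}  B2 = {1, 2, 4}  B3 = {2, 4, 9}  B4 = {1, 2, 7}  B5 = {4, 5, 6}  B6 = {2, 4, 8}  B7 = {1, 2, 3}
Tree: B1–B2, B2–B3, B2–B4, B1–B5, B3–B6, B2–B7
Each bag holds 3 vertices, so the decomposition has width 2, which upper-bounds the treewidth. For the lower bound, the 3 vertices {1, 2, 3} are pairwise adjacent, and any tree decomposition puts a clique entirely inside one bag — forcing width ≥ 2. Combining the bounds, tw(G) = 2.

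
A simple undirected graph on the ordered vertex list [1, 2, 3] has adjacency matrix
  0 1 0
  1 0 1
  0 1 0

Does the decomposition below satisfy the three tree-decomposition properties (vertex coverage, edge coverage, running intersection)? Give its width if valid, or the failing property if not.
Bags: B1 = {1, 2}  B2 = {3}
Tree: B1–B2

No — edge (2,3) lies in no bag.

A tree decomposition must satisfy three properties: every vertex lies in some bag; for every edge, both endpoints lie together in some bag; and for every vertex, the bags containing it form a connected subtree. Here edge (2,3) lies in no bag, so the decomposition is invalid.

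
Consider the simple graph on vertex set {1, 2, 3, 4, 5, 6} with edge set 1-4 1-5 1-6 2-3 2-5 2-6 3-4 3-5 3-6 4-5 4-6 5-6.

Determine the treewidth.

3

A width-3 tree decomposition is:
Bags: B1 = {2, 3, 5, 6}  B2 = {3, 4, 5, 6}  B3 = {1, 4, 5, 6}
Tree: B1–B2, B2–B3
The largest bag has 4 vertices, giving width 3; this decomposition certifies tw(G) ≤ 3. Conversely, {1, 4, 5, 6} is a clique of size 4, and the vertices of any clique must share a bag in every tree decomposition; so some bag has ≥ 4 vertices and tw(G) ≥ 3. Therefore the treewidth is 3.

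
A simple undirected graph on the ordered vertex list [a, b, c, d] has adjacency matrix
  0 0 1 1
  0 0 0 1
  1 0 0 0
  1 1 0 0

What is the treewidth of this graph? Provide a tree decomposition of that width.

Treewidth 1.
One such decomposition:
Bags: B1 = {a, c}  B2 = {a, d}  B3 = {b, d}
Tree: B1–B2, B2–B3

The largest bag has 2 vertices, giving width 1; this decomposition certifies tw(G) ≤ 1. Since G has at least one edge (e.g. c–a), it is not an edgeless graph, so tw(G) ≥ 1. Hence tw(G) = 1 exactly.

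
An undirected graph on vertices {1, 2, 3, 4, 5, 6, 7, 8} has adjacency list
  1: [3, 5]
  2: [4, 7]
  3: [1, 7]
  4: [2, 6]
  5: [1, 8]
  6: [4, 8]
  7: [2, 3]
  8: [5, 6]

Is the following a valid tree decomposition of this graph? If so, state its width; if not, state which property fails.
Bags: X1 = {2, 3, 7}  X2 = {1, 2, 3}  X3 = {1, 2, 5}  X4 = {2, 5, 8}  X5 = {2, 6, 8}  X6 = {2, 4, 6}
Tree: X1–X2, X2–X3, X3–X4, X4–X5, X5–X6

Yes; width 2.

Every vertex of G appears in some bag (union = {1, 2, 3, 4, 5, 6, 7, 8}); every edge is covered by a bag; and for each vertex v the set of bags containing v is connected in the bag tree. The decomposition is therefore valid. The largest bag has 3 vertices, so the width is 2.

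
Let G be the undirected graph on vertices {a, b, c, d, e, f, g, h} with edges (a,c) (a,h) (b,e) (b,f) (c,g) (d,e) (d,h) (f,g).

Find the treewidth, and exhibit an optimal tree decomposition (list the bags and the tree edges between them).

Treewidth 2.
One optimal decomposition is:
Bags: B1 = {a, d, h}  B2 = {a, d, e}  B3 = {a, b, e}  B4 = {a, b, f}  B5 = {a, f, g}  B6 = {a, c, g}
Tree: B1–B2, B2–B3, B3–B4, B4–B5, B5–B6

Each bag holds 3 vertices, so the decomposition has width 2, which upper-bounds the treewidth. For the lower bound, G contains the cycle a–h–d–e–b–f–g–c–a, so G is not a forest; only forests have treewidth ≤ 1, hence tw(G) ≥ 2. Therefore the treewidth is 2.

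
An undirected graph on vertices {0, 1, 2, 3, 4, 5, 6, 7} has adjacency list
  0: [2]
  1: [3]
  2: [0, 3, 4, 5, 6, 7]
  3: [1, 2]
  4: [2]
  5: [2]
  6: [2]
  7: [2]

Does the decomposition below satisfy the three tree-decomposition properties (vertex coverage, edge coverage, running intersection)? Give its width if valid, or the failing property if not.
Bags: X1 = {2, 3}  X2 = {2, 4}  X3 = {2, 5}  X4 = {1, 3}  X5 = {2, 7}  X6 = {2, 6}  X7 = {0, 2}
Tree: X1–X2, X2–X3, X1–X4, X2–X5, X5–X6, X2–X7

Vertex coverage: the bags together contain {0, 1, 2, 3, 4, 5, 6, 7}, the full vertex set. Edge coverage: each edge of G has both endpoints in at least one bag. Running intersection: for every vertex, the bags containing it form a connected subtree. All three properties hold, so this is a valid tree decomposition of width max|bag| − 1 = 1, and hence tw(G) ≤ 1.

Yes; width 1.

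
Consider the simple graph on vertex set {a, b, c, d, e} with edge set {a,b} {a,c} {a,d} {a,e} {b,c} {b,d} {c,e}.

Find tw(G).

2

A width-2 tree decomposition is:
Bags: B1 = {a, b, c}  B2 = {a, b, d}  B3 = {a, c, e}
Tree: B1–B2, B1–B3
The largest bag has 3 vertices, giving width 2; this decomposition certifies tw(G) ≤ 2. For the lower bound, the 3 vertices {a, b, d} are pairwise adjacent, and any tree decomposition puts a clique entirely inside one bag — forcing width ≥ 2. Combining the bounds, tw(G) = 2.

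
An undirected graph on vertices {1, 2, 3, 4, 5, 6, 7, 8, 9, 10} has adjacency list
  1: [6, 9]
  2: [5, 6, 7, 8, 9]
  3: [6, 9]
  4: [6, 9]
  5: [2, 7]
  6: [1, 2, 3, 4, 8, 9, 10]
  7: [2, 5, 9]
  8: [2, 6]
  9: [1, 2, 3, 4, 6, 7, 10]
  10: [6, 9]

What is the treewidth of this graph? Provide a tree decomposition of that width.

The largest bag has 3 vertices, giving width 2; this decomposition certifies tw(G) ≤ 2. Conversely, {2, 5, 7} is a clique of size 3, and the vertices of any clique must share a bag in every tree decomposition; so some bag has ≥ 3 vertices and tw(G) ≥ 2. Hence tw(G) = 2 exactly.

Treewidth 2.
Bags: B1 = {4, 6, 9}  B2 = {2, 6, 9}  B3 = {2, 7, 9}  B4 = {6, 9, 10}  B5 = {2, 5, 7}  B6 = {1, 6, 9}  B7 = {2, 6, 8}  B8 = {3, 6, 9}
Tree: B1–B2, B2–B3, B1–B4, B3–B5, B2–B6, B2–B7, B2–B8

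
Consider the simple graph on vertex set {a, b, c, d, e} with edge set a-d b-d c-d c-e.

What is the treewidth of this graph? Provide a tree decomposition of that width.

Treewidth 1.
Bags: B1 = {c, e}  B2 = {c, d}  B3 = {b, d}  B4 = {a, d}
Tree: B1–B2, B2–B3, B3–B4

The largest bag has 2 vertices, giving width 1; this decomposition certifies tw(G) ≤ 1. Since G has at least one edge (e.g. e–c), it is not an edgeless graph, so tw(G) ≥ 1. The upper and lower bounds meet at 1, so that is the treewidth.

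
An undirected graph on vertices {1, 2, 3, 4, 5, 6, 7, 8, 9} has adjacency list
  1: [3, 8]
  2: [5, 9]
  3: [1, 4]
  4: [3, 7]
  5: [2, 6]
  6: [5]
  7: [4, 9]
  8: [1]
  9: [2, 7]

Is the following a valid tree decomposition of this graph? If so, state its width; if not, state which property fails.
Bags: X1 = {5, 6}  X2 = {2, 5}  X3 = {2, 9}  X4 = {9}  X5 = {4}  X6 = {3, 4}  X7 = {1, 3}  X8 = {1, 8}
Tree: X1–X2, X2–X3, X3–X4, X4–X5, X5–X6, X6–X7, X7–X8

A tree decomposition must satisfy three properties: every vertex lies in some bag; for every edge, both endpoints lie together in some bag; and for every vertex, the bags containing it form a connected subtree. Here vertex 7 appears in no bag, so the decomposition is invalid.

No — vertex 7 appears in no bag.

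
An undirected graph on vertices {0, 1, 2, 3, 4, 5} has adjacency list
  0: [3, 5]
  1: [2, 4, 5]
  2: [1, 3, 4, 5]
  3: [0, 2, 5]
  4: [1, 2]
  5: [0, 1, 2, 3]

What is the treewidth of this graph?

A width-2 tree decomposition is:
Bags: B1 = {1, 2, 4}  B2 = {1, 2, 5}  B3 = {2, 3, 5}  B4 = {0, 3, 5}
Tree: B1–B2, B2–B3, B3–B4
The largest bag has 3 vertices, giving width 2; this decomposition certifies tw(G) ≤ 2. On the other hand G contains the 3-clique {0, 3, 5}. A clique must lie in a single bag of any decomposition, so no decomposition can have width below 2. Combining the bounds, tw(G) = 2.

2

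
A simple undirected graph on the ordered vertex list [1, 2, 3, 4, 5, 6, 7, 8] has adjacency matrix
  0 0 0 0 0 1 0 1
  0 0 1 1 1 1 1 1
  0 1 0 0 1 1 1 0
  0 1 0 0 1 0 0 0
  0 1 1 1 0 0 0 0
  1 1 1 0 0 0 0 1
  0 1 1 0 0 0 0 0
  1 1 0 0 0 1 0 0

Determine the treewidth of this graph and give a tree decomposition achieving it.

Each bag holds 3 vertices, so the decomposition has width 2, which upper-bounds the treewidth. On the other hand G contains the 3-clique {1, 6, 8}. A clique must lie in a single bag of any decomposition, so no decomposition can have width below 2. Therefore the treewidth is 2.

Treewidth 2.
One optimal decomposition is:
Bags: B1 = {2, 6, 8}  B2 = {1, 6, 8}  B3 = {2, 3, 6}  B4 = {2, 3, 5}  B5 = {2, 4, 5}  B6 = {2, 3, 7}
Tree: B1–B2, B1–B3, B3–B4, B4–B5, B3–B6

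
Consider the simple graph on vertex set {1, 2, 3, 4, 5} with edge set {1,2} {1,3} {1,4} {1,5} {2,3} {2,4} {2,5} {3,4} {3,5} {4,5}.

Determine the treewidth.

4

A width-4 tree decomposition is:
Bags: B1 = {1, 2, 3, 4, 5}
Tree: (single bag)
With just one bag of size 5, the width is 5 − 1 = 4, so tw(G) ≤ 4. Conversely, {1, 2, 3, 4, 5} is a clique of size 5, and the vertices of any clique must share a bag in every tree decomposition; so some bag has ≥ 5 vertices and tw(G) ≥ 4. Therefore the treewidth is 4.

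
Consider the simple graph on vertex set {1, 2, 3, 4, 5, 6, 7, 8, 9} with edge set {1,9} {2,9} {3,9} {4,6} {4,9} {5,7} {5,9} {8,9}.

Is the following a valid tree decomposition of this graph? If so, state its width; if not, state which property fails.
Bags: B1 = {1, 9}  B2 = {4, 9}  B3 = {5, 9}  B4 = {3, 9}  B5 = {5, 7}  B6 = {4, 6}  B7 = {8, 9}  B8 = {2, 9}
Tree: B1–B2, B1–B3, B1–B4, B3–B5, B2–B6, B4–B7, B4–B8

Checking the three conditions: (i) the bags cover all of {1, 2, 3, 4, 5, 6, 7, 8, 9}; (ii) for each edge, some bag contains both endpoints; (iii) the bags containing any fixed vertex form a subtree. All hold, so the decomposition is valid with width 2 − 1 = 1.

Yes; width 1.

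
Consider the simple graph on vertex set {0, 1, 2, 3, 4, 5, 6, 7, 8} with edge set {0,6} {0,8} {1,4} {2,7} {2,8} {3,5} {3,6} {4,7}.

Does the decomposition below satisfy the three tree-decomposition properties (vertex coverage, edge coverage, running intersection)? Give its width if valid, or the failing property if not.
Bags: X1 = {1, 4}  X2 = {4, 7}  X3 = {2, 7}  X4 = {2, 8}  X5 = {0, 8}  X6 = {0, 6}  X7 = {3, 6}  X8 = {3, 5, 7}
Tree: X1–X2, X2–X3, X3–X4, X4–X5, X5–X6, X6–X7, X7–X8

A tree decomposition must satisfy three properties: every vertex lies in some bag; for every edge, both endpoints lie together in some bag; and for every vertex, the bags containing it form a connected subtree. Here bags containing vertex 7 are not connected in the tree, so the decomposition is invalid.

No — bags containing vertex 7 are not connected in the tree.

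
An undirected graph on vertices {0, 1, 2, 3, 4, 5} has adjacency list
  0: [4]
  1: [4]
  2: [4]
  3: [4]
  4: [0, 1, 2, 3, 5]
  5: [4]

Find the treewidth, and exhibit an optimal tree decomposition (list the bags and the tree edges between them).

Each bag holds 2 vertices, so the decomposition has width 1, which upper-bounds the treewidth. Since G has at least one edge (e.g. 3–4), it is not an edgeless graph, so tw(G) ≥ 1. The upper and lower bounds meet at 1, so that is the treewidth.

Treewidth 1.
One optimal decomposition is:
Bags: B1 = {3, 4}  B2 = {1, 4}  B3 = {0, 4}  B4 = {4, 5}  B5 = {2, 4}
Tree: B1–B2, B2–B3, B2–B4, B1–B5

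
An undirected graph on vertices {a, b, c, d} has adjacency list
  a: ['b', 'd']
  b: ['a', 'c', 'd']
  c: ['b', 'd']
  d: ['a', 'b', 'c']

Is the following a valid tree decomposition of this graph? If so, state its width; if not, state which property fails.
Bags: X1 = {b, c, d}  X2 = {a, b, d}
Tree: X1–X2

Yes; width 2.

Checking the three conditions: (i) the bags cover all of {a, b, c, d}; (ii) for each edge, some bag contains both endpoints; (iii) the bags containing any fixed vertex form a subtree. All hold, so the decomposition is valid with width 3 − 1 = 2.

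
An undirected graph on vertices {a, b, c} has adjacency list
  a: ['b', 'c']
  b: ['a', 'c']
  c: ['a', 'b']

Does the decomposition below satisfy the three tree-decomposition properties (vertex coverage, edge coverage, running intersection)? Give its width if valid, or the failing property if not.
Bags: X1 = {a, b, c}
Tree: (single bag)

Yes; width 2.

Vertex coverage: the bags together contain {a, b, c}, the full vertex set. Edge coverage: each edge of G has both endpoints in at least one bag. Running intersection: for every vertex, the bags containing it form a connected subtree. All three properties hold, so this is a valid tree decomposition of width max|bag| − 1 = 2, and hence tw(G) ≤ 2.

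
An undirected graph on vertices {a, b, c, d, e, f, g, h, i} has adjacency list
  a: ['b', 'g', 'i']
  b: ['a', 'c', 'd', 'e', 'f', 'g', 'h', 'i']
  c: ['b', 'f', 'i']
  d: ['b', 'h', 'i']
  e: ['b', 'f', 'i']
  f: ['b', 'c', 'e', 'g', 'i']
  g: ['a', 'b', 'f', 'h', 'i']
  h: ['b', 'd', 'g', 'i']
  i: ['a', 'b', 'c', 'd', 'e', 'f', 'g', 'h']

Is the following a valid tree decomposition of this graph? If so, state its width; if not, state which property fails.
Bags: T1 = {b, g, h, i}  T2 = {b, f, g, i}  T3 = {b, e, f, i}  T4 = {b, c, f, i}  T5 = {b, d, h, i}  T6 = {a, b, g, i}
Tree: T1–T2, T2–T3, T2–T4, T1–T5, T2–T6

Yes; width 3.

Every vertex of G appears in some bag (union = {a, b, c, d, e, f, g, h, i}); every edge is covered by a bag; and for each vertex v the set of bags containing v is connected in the bag tree. The decomposition is therefore valid. The largest bag has 4 vertices, so the width is 3.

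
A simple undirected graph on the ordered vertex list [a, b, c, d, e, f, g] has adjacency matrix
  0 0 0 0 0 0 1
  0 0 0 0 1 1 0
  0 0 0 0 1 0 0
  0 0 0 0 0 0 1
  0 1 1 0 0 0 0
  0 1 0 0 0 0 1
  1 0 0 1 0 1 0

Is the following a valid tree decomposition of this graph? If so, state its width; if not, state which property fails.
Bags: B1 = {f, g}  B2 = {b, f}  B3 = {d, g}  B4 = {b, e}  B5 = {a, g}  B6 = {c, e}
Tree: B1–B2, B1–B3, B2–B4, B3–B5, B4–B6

Checking the three conditions: (i) the bags cover all of {a, b, c, d, e, f, g}; (ii) for each edge, some bag contains both endpoints; (iii) the bags containing any fixed vertex form a subtree. All hold, so the decomposition is valid with width 2 − 1 = 1.

Yes; width 1.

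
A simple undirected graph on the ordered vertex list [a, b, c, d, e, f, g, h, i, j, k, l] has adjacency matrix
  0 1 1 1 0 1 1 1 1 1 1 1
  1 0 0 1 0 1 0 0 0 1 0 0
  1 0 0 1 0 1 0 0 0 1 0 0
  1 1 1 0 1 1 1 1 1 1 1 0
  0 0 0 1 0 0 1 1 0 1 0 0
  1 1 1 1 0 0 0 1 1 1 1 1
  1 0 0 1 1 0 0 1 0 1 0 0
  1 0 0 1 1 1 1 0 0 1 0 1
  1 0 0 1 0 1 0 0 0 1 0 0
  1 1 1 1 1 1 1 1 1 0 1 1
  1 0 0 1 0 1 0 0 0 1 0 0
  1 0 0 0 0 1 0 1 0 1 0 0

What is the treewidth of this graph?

4

A width-4 tree decomposition is:
Bags: B1 = {a, b, d, f, j}  B2 = {a, d, f, j, k}  B3 = {a, d, f, h, j}  B4 = {a, d, f, i, j}  B5 = {a, c, d, f, j}  B6 = {a, d, g, h, j}  B7 = {d, e, g, h, j}  B8 = {a, f, h, j, l}
Tree: B1–B2, B1–B3, B1–B4, B3–B5, B3–B6, B6–B7, B3–B8
Every bag has size at most 5, so the width is 5 − 1 = 4 and tw(G) ≤ 4. Conversely, {d, e, g, h, j} is a clique of size 5, and the vertices of any clique must share a bag in every tree decomposition; so some bag has ≥ 5 vertices and tw(G) ≥ 4. Hence tw(G) = 4 exactly.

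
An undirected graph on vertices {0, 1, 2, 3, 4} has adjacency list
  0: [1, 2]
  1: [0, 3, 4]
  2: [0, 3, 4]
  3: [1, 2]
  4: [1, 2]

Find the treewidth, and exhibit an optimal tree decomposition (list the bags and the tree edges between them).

Every bag has size at most 3, so the width is 3 − 1 = 2 and tw(G) ≤ 2. For the lower bound, G contains the cycle 3–1–4–2–3, so G is not a forest; only forests have treewidth ≤ 1, hence tw(G) ≥ 2. Therefore the treewidth is 2.

Treewidth 2.
One optimal decomposition is:
Bags: B1 = {1, 2, 3}  B2 = {1, 2, 4}  B3 = {0, 1, 2}
Tree: B1–B2, B2–B3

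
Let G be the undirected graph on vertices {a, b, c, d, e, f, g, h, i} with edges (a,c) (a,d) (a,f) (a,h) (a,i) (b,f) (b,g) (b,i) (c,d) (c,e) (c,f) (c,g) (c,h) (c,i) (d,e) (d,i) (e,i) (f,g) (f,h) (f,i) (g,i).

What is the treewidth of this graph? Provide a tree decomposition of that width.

The largest bag has 4 vertices, giving width 3; this decomposition certifies tw(G) ≤ 3. Conversely, {a, c, f, h} is a clique of size 4, and the vertices of any clique must share a bag in every tree decomposition; so some bag has ≥ 4 vertices and tw(G) ≥ 3. The upper and lower bounds meet at 3, so that is the treewidth.

Treewidth 3.
One optimal decomposition is:
Bags: B1 = {a, c, d, i}  B2 = {c, d, e, i}  B3 = {a, c, f, i}  B4 = {a, c, f, h}  B5 = {c, f, g, i}  B6 = {b, f, g, i}
Tree: B1–B2, B1–B3, B3–B4, B3–B5, B5–B6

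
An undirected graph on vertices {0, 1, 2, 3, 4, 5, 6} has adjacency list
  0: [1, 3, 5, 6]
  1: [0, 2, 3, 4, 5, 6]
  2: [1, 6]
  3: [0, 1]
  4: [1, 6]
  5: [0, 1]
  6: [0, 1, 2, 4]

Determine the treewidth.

A width-2 tree decomposition is:
Bags: B1 = {0, 1, 5}  B2 = {0, 1, 3}  B3 = {0, 1, 6}  B4 = {1, 4, 6}  B5 = {1, 2, 6}
Tree: B1–B2, B2–B3, B3–B4, B3–B5
The largest bag has 3 vertices, giving width 2; this decomposition certifies tw(G) ≤ 2. On the other hand G contains the 3-clique {0, 1, 3}. A clique must lie in a single bag of any decomposition, so no decomposition can have width below 2. Therefore the treewidth is 2.

2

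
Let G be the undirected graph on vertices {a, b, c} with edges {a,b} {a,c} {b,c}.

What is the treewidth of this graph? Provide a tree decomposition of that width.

A single bag containing all 3 vertices is trivially a valid decomposition of width 2. For the lower bound, the 3 vertices {a, b, c} are pairwise adjacent, and any tree decomposition puts a clique entirely inside one bag — forcing width ≥ 2. Hence tw(G) = 2 exactly.

Treewidth 2.
Bags: B1 = {a, b, c}
Tree: (single bag)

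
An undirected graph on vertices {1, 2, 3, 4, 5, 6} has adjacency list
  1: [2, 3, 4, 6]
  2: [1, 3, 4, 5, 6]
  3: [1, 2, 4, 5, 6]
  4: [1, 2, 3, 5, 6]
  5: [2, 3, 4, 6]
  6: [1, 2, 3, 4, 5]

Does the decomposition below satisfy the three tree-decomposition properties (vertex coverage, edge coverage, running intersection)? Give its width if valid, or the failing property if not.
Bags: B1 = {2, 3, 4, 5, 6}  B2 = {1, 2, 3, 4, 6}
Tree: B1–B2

Every vertex of G appears in some bag (union = {1, 2, 3, 4, 5, 6}); every edge is covered by a bag; and for each vertex v the set of bags containing v is connected in the bag tree. The decomposition is therefore valid. The largest bag has 5 vertices, so the width is 4.

Yes; width 4.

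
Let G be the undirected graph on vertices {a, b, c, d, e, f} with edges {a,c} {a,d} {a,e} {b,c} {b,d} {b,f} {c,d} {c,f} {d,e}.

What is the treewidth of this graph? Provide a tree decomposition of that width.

Treewidth 2.
One such decomposition:
Bags: B1 = {b, c, d}  B2 = {a, c, d}  B3 = {b, c, f}  B4 = {a, d, e}
Tree: B1–B2, B1–B3, B2–B4

Each bag holds 3 vertices, so the decomposition has width 2, which upper-bounds the treewidth. For the lower bound, the 3 vertices {a, d, e} are pairwise adjacent, and any tree decomposition puts a clique entirely inside one bag — forcing width ≥ 2. Therefore the treewidth is 2.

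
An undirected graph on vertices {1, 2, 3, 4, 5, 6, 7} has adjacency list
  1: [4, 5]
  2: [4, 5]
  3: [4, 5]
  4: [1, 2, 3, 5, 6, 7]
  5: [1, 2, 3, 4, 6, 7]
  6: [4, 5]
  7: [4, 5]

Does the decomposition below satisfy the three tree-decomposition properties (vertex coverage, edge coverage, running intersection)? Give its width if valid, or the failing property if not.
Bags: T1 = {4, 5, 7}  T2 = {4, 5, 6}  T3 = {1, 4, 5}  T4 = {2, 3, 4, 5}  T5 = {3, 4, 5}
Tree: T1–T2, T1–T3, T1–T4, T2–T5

No — bags containing vertex 3 are not connected in the tree.

A tree decomposition must satisfy three properties: every vertex lies in some bag; for every edge, both endpoints lie together in some bag; and for every vertex, the bags containing it form a connected subtree. Here bags containing vertex 3 are not connected in the tree, so the decomposition is invalid.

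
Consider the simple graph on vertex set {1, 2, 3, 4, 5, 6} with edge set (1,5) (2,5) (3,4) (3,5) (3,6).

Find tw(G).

A width-1 tree decomposition is:
Bags: B1 = {1, 5}  B2 = {3, 5}  B3 = {3, 4}  B4 = {3, 6}  B5 = {2, 5}
Tree: B1–B2, B2–B3, B2–B4, B2–B5
The largest bag has 2 vertices, giving width 1; this decomposition certifies tw(G) ≤ 1. G has an edge, so its treewidth is at least 1. The upper and lower bounds meet at 1, so that is the treewidth.

1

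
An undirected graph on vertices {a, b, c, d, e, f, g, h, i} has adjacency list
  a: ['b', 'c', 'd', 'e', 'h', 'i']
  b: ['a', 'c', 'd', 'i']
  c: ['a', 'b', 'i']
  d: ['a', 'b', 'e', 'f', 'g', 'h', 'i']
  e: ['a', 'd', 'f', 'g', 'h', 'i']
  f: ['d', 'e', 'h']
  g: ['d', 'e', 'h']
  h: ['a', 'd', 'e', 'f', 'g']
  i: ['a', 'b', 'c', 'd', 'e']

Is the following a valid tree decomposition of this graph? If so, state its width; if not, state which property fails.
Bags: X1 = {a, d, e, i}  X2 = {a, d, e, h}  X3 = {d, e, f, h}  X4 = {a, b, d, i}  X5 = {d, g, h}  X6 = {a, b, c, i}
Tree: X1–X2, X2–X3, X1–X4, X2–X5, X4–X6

No — edge (e,g) lies in no bag.

A tree decomposition must satisfy three properties: every vertex lies in some bag; for every edge, both endpoints lie together in some bag; and for every vertex, the bags containing it form a connected subtree. Here edge (e,g) lies in no bag, so the decomposition is invalid.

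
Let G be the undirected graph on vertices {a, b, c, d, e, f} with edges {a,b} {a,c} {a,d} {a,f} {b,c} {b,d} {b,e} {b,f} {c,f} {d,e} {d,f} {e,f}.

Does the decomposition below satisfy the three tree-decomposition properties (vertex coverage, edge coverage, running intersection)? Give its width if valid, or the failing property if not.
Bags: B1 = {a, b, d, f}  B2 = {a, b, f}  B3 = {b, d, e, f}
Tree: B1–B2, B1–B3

No — vertex c appears in no bag.

A tree decomposition must satisfy three properties: every vertex lies in some bag; for every edge, both endpoints lie together in some bag; and for every vertex, the bags containing it form a connected subtree. Here vertex c appears in no bag, so the decomposition is invalid.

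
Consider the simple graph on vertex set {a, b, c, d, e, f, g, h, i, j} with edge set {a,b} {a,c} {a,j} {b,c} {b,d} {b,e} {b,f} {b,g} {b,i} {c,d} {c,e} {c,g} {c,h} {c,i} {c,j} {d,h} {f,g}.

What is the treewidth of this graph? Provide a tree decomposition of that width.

The largest bag has 3 vertices, giving width 2; this decomposition certifies tw(G) ≤ 2. On the other hand G contains the 3-clique {a, c, j}. A clique must lie in a single bag of any decomposition, so no decomposition can have width below 2. Combining the bounds, tw(G) = 2.

Treewidth 2.
One such decomposition:
Bags: B1 = {b, c, i}  B2 = {b, c, e}  B3 = {a, b, c}  B4 = {b, c, g}  B5 = {b, c, d}  B6 = {b, f, g}  B7 = {c, d, h}  B8 = {a, c, j}
Tree: B1–B2, B1–B3, B1–B4, B4–B5, B4–B6, B5–B7, B3–B8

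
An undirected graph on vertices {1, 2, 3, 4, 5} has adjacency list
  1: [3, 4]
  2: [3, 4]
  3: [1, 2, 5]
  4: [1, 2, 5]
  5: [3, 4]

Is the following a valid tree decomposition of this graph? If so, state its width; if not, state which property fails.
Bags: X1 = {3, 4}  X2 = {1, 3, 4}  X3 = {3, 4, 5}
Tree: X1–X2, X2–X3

A tree decomposition must satisfy three properties: every vertex lies in some bag; for every edge, both endpoints lie together in some bag; and for every vertex, the bags containing it form a connected subtree. Here vertex 2 appears in no bag, so the decomposition is invalid.

No — vertex 2 appears in no bag.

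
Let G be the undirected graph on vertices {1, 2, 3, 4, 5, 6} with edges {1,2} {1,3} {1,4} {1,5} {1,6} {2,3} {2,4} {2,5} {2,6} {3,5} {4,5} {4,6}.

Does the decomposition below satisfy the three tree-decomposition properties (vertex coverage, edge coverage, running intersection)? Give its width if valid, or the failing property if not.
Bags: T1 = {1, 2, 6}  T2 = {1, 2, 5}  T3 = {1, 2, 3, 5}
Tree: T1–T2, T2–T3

No — vertex 4 appears in no bag.

A tree decomposition must satisfy three properties: every vertex lies in some bag; for every edge, both endpoints lie together in some bag; and for every vertex, the bags containing it form a connected subtree. Here vertex 4 appears in no bag, so the decomposition is invalid.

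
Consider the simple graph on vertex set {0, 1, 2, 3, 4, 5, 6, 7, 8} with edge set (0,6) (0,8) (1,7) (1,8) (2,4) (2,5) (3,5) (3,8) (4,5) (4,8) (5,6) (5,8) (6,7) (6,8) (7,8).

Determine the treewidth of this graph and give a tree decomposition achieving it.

The largest bag has 3 vertices, giving width 2; this decomposition certifies tw(G) ≤ 2. On the other hand G contains the 3-clique {0, 6, 8}. A clique must lie in a single bag of any decomposition, so no decomposition can have width below 2. The upper and lower bounds meet at 2, so that is the treewidth.

Treewidth 2.
Bags: B1 = {1, 7, 8}  B2 = {6, 7, 8}  B3 = {5, 6, 8}  B4 = {4, 5, 8}  B5 = {3, 5, 8}  B6 = {0, 6, 8}  B7 = {2, 4, 5}
Tree: B1–B2, B2–B3, B3–B4, B4–B5, B3–B6, B4–B7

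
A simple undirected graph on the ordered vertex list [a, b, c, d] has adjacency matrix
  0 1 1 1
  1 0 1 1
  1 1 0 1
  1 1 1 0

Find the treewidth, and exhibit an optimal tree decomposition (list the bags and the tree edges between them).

Treewidth 3.
One optimal decomposition is:
Bags: B1 = {a, b, c, d}
Tree: (single bag)

A single bag containing all 4 vertices is trivially a valid decomposition of width 3. For the lower bound, the 4 vertices {a, b, c, d} are pairwise adjacent, and any tree decomposition puts a clique entirely inside one bag — forcing width ≥ 3. Hence tw(G) = 3 exactly.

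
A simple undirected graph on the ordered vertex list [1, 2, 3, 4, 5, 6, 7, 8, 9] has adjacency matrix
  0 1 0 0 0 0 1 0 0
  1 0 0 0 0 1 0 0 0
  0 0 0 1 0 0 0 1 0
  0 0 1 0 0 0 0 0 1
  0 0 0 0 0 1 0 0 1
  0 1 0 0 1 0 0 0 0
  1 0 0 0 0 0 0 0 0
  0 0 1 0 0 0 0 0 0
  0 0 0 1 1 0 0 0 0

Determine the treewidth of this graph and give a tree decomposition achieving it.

Every bag has size at most 2, so the width is 2 − 1 = 1 and tw(G) ≤ 1. Any graph with an edge has treewidth ≥ 1, and G has the edge 7–1. Hence tw(G) = 1 exactly.

Treewidth 1.
One optimal decomposition is:
Bags: B1 = {1, 7}  B2 = {1, 2}  B3 = {2, 6}  B4 = {5, 6}  B5 = {5, 9}  B6 = {4, 9}  B7 = {3, 4}  B8 = {3, 8}
Tree: B1–B2, B2–B3, B3–B4, B4–B5, B5–B6, B6–B7, B7–B8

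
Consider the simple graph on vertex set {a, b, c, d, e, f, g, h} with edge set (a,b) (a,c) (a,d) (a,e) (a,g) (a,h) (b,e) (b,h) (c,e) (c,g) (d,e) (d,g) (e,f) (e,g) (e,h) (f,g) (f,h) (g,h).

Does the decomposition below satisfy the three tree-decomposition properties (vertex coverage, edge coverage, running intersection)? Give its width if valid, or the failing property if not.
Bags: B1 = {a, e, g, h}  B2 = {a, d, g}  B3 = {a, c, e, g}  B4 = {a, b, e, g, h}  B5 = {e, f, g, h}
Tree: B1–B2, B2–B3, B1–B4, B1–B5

A tree decomposition must satisfy three properties: every vertex lies in some bag; for every edge, both endpoints lie together in some bag; and for every vertex, the bags containing it form a connected subtree. Here edge (e,d) lies in no bag, so the decomposition is invalid.

No — edge (e,d) lies in no bag.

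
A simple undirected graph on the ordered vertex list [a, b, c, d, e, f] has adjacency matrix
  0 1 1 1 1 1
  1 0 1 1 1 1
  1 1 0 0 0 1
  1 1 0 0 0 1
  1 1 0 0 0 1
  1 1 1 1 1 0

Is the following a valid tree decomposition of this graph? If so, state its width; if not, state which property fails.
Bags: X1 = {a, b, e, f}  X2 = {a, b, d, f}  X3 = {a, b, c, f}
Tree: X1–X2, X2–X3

Checking the three conditions: (i) the bags cover all of {a, b, c, d, e, f}; (ii) for each edge, some bag contains both endpoints; (iii) the bags containing any fixed vertex form a subtree. All hold, so the decomposition is valid with width 4 − 1 = 3.

Yes; width 3.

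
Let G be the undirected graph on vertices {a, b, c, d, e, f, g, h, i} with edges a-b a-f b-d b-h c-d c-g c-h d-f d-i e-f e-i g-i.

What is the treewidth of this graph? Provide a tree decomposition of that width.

Treewidth 3.
One optimal decomposition is:
Bags: B1 = {a, b, e, f}  B2 = {b, d, e, f}  B3 = {b, d, e, i}  B4 = {b, d, h, i}  B5 = {c, d, h, i}  B6 = {c, g, h, i}
Tree: B1–B2, B2–B3, B3–B4, B4–B5, B5–B6

The largest bag has 4 vertices, giving width 3; this decomposition certifies tw(G) ≤ 3. For the lower bound: the 4 vertex sets {a,e,f}, {b}, {d}, {c,g,h,i} are disjoint, each induces a connected subgraph, and every pair is joined by at least one edge of G. Contracting each set to a single vertex therefore yields K_{4} as a minor, and since treewidth is minor-monotone, tw(G) ≥ tw(K_{4}) = 3. Combining the bounds, tw(G) = 3.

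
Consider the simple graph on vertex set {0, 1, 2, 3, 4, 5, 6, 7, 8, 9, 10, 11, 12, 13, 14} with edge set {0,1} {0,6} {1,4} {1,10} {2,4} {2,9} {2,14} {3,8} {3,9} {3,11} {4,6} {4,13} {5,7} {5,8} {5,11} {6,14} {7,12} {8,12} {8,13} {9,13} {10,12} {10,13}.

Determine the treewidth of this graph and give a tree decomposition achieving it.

The largest bag has 4 vertices, giving width 3; this decomposition certifies tw(G) ≤ 3. For the lower bound: the 4 vertex sets {5,7,11}, {3}, {8}, {9,10,12,13} are disjoint, each induces a connected subgraph, and every pair is joined by at least one edge of G. Contracting each set to a single vertex therefore yields K_{4} as a minor, and since treewidth is minor-monotone, tw(G) ≥ tw(K_{4}) = 3. The upper and lower bounds meet at 3, so that is the treewidth.

Treewidth 3.
One optimal decomposition is:
Bags: B1 = {3, 5, 7, 11}  B2 = {3, 5, 7, 8}  B3 = {3, 7, 8, 12}  B4 = {3, 8, 9, 12}  B5 = {8, 9, 12, 13}  B6 = {9, 10, 12, 13}  B7 = {2, 9, 10, 13}  B8 = {2, 4, 10, 13}  B9 = {1, 2, 4, 10}  B10 = {1, 2, 4, 14}  B11 = {1, 4, 6, 14}  B12 = {0, 1, 6, 14}
Tree: B1–B2, B2–B3, B3–B4, B4–B5, B5–B6, B6–B7, B7–B8, B8–B9, B9–B10, B10–B11, B11–B12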